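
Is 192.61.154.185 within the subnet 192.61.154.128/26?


Subnet network: 192.61.154.128
Test IP AND mask: 192.61.154.128
Yes, 192.61.154.185 is in 192.61.154.128/26


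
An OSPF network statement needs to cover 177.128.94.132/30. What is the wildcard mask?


Subnet mask: 255.255.255.252
Wildcard = 255.255.255.255 - subnet mask
255 - 255 = 0
255 - 255 = 0
255 - 255 = 0
255 - 252 = 3
Wildcard: 0.0.0.3


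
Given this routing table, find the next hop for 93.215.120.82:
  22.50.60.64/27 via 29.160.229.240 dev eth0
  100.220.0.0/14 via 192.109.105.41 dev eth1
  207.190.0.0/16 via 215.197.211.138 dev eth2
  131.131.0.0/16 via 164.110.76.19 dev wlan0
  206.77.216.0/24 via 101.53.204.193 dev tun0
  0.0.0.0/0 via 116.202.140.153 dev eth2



Longest prefix match for 93.215.120.82:
  /27 22.50.60.64: no
  /14 100.220.0.0: no
  /16 207.190.0.0: no
  /16 131.131.0.0: no
  /24 206.77.216.0: no
  /0 0.0.0.0: MATCH
Selected: next-hop 116.202.140.153 via eth2 (matched /0)


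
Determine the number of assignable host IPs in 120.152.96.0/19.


Host bits = 32 - 19 = 13
Total addresses = 2^13 = 8192
Usable = total - 2 (network and broadcast)
Usable hosts: 8190


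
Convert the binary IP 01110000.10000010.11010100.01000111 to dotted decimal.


01110000 = 112
10000010 = 130
11010100 = 212
01000111 = 71
IP: 112.130.212.71


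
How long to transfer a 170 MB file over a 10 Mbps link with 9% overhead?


Effective throughput = 10 * (1 - 9/100) = 9.1 Mbps
File size in Mb = 170 * 8 = 1360 Mb
Time = 1360 / 9.1
Time = 149.4505 seconds


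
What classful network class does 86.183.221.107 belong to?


First octet: 86
Binary: 01010110
0xxxxxxx -> Class A (1-126)
Class A, default mask 255.0.0.0 (/8)


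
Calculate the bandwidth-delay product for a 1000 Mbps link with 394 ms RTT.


BDP = bandwidth * RTT
= 1000 Mbps * 394 ms
= 1000 * 1e6 * 394 / 1000 bits
= 394000000 bits
= 49250000 bytes
= 48095.7031 KB
BDP = 394000000 bits (49250000 bytes)


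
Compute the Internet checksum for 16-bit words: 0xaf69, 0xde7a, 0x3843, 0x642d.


Sum all words (with carry folding):
+ 0xaf69 = 0xaf69
+ 0xde7a = 0x8de4
+ 0x3843 = 0xc627
+ 0x642d = 0x2a55
One's complement: ~0x2a55
Checksum = 0xd5aa


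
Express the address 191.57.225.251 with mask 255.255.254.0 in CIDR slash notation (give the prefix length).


Binary: 11111111.11111111.11111110.00000000
Count leading 1s
Prefix: /23


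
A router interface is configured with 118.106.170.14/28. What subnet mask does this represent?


/28 means 28 network bits, 4 host bits
Binary: 11111111111111111111111111110000
Mask: 255.255.255.240


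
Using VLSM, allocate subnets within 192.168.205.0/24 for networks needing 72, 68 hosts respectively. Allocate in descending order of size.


72 hosts -> /25 (126 usable): 192.168.205.0/25
68 hosts -> /25 (126 usable): 192.168.205.128/25
Allocation: 192.168.205.0/25 (72 hosts, 126 usable); 192.168.205.128/25 (68 hosts, 126 usable)


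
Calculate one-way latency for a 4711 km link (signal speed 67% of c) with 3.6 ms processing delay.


Speed = 0.67 * 3e5 km/s = 201000 km/s
Propagation delay = 4711 / 201000 = 0.0234 s = 23.4378 ms
Processing delay = 3.6 ms
Total one-way latency = 27.0378 ms


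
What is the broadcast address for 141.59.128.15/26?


Network: 141.59.128.0/26
Host bits = 6
Set all host bits to 1:
Broadcast: 141.59.128.63


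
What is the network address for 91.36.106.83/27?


IP:   01011011.00100100.01101010.01010011
Mask: 11111111.11111111.11111111.11100000
AND operation:
Net:  01011011.00100100.01101010.01000000
Network: 91.36.106.64/27


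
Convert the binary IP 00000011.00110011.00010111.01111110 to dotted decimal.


00000011 = 3
00110011 = 51
00010111 = 23
01111110 = 126
IP: 3.51.23.126


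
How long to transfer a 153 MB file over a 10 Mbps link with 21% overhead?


Effective throughput = 10 * (1 - 21/100) = 7.9 Mbps
File size in Mb = 153 * 8 = 1224 Mb
Time = 1224 / 7.9
Time = 154.9367 seconds


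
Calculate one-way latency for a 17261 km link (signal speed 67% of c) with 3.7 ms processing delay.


Speed = 0.67 * 3e5 km/s = 201000 km/s
Propagation delay = 17261 / 201000 = 0.0859 s = 85.8756 ms
Processing delay = 3.7 ms
Total one-way latency = 89.5756 ms


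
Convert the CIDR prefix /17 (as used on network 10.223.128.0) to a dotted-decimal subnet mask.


/17 means 17 network bits, 15 host bits
Binary: 11111111111111111000000000000000
Mask: 255.255.128.0


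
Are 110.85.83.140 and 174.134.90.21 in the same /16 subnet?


Mask: 255.255.0.0
110.85.83.140 AND mask = 110.85.0.0
174.134.90.21 AND mask = 174.134.0.0
No, different subnets (110.85.0.0 vs 174.134.0.0)


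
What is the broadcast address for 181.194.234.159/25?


Network: 181.194.234.128/25
Host bits = 7
Set all host bits to 1:
Broadcast: 181.194.234.255


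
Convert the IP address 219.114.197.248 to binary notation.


219 = 11011011
114 = 01110010
197 = 11000101
248 = 11111000
Binary: 11011011.01110010.11000101.11111000


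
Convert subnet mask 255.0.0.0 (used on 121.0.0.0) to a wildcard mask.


Subnet mask: 255.0.0.0
Wildcard = 255.255.255.255 - subnet mask
255 - 255 = 0
255 - 0 = 255
255 - 0 = 255
255 - 0 = 255
Wildcard: 0.255.255.255


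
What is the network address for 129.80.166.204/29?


IP:   10000001.01010000.10100110.11001100
Mask: 11111111.11111111.11111111.11111000
AND operation:
Net:  10000001.01010000.10100110.11001000
Network: 129.80.166.200/29


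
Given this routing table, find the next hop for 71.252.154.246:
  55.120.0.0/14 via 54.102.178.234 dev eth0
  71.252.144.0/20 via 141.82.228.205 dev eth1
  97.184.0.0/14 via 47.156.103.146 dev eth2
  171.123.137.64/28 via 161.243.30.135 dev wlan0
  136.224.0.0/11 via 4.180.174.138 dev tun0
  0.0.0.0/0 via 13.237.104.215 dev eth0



Longest prefix match for 71.252.154.246:
  /14 55.120.0.0: no
  /20 71.252.144.0: MATCH
  /14 97.184.0.0: no
  /28 171.123.137.64: no
  /11 136.224.0.0: no
  /0 0.0.0.0: MATCH
Selected: next-hop 141.82.228.205 via eth1 (matched /20)


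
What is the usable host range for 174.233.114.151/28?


Network: 174.233.114.144
Broadcast: 174.233.114.159
First usable = network + 1
Last usable = broadcast - 1
Range: 174.233.114.145 to 174.233.114.158


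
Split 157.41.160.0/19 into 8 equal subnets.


New prefix = 19 + 3 = 22
Each subnet has 1024 addresses
  157.41.160.0/22
  157.41.164.0/22
  157.41.168.0/22
  157.41.172.0/22
  157.41.176.0/22
  157.41.180.0/22
  157.41.184.0/22
  157.41.188.0/22
Subnets: 157.41.160.0/22, 157.41.164.0/22, 157.41.168.0/22, 157.41.172.0/22, 157.41.176.0/22, 157.41.180.0/22, 157.41.184.0/22, 157.41.188.0/22


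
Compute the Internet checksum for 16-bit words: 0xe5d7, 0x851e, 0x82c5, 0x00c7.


Sum all words (with carry folding):
+ 0xe5d7 = 0xe5d7
+ 0x851e = 0x6af6
+ 0x82c5 = 0xedbb
+ 0x00c7 = 0xee82
One's complement: ~0xee82
Checksum = 0x117d


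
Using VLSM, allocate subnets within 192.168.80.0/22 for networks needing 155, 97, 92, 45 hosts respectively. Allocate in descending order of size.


155 hosts -> /24 (254 usable): 192.168.80.0/24
97 hosts -> /25 (126 usable): 192.168.81.0/25
92 hosts -> /25 (126 usable): 192.168.81.128/25
45 hosts -> /26 (62 usable): 192.168.82.0/26
Allocation: 192.168.80.0/24 (155 hosts, 254 usable); 192.168.81.0/25 (97 hosts, 126 usable); 192.168.81.128/25 (92 hosts, 126 usable); 192.168.82.0/26 (45 hosts, 62 usable)


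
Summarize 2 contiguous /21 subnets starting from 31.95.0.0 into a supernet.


Original prefix: /21
Number of subnets: 2 = 2^1
New prefix = 21 - 1 = 20
Supernet: 31.95.0.0/20


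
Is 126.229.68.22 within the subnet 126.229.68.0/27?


Subnet network: 126.229.68.0
Test IP AND mask: 126.229.68.0
Yes, 126.229.68.22 is in 126.229.68.0/27


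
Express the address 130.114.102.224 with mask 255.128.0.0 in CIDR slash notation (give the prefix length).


Binary: 11111111.10000000.00000000.00000000
Count leading 1s
Prefix: /9


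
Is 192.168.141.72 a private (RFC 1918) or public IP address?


RFC 1918 private ranges:
  10.0.0.0/8 (10.0.0.0 - 10.255.255.255)
  172.16.0.0/12 (172.16.0.0 - 172.31.255.255)
  192.168.0.0/16 (192.168.0.0 - 192.168.255.255)
Private (in 192.168.0.0/16)


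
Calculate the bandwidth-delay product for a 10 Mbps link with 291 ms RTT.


BDP = bandwidth * RTT
= 10 Mbps * 291 ms
= 10 * 1e6 * 291 / 1000 bits
= 2910000 bits
= 363750 bytes
= 355.2246 KB
BDP = 2910000 bits (363750 bytes)


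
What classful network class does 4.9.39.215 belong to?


First octet: 4
Binary: 00000100
0xxxxxxx -> Class A (1-126)
Class A, default mask 255.0.0.0 (/8)


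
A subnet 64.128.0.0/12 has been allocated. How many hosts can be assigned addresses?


Host bits = 32 - 12 = 20
Total addresses = 2^20 = 1048576
Usable = total - 2 (network and broadcast)
Usable hosts: 1048574


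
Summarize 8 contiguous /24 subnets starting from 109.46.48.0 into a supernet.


Original prefix: /24
Number of subnets: 8 = 2^3
New prefix = 24 - 3 = 21
Supernet: 109.46.48.0/21


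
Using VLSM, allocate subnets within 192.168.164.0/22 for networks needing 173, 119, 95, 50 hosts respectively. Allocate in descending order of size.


173 hosts -> /24 (254 usable): 192.168.164.0/24
119 hosts -> /25 (126 usable): 192.168.165.0/25
95 hosts -> /25 (126 usable): 192.168.165.128/25
50 hosts -> /26 (62 usable): 192.168.166.0/26
Allocation: 192.168.164.0/24 (173 hosts, 254 usable); 192.168.165.0/25 (119 hosts, 126 usable); 192.168.165.128/25 (95 hosts, 126 usable); 192.168.166.0/26 (50 hosts, 62 usable)


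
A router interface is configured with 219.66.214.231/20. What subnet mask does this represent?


/20 means 20 network bits, 12 host bits
Binary: 11111111111111111111000000000000
Mask: 255.255.240.0


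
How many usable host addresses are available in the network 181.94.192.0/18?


Host bits = 32 - 18 = 14
Total addresses = 2^14 = 16384
Usable = total - 2 (network and broadcast)
Usable hosts: 16382


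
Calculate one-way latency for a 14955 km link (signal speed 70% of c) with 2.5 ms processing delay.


Speed = 0.7 * 3e5 km/s = 210000 km/s
Propagation delay = 14955 / 210000 = 0.0712 s = 71.2143 ms
Processing delay = 2.5 ms
Total one-way latency = 73.7143 ms


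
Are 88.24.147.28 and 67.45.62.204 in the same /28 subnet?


Mask: 255.255.255.240
88.24.147.28 AND mask = 88.24.147.16
67.45.62.204 AND mask = 67.45.62.192
No, different subnets (88.24.147.16 vs 67.45.62.192)


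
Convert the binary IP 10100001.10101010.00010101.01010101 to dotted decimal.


10100001 = 161
10101010 = 170
00010101 = 21
01010101 = 85
IP: 161.170.21.85


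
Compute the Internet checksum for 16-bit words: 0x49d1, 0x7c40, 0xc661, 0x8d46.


Sum all words (with carry folding):
+ 0x49d1 = 0x49d1
+ 0x7c40 = 0xc611
+ 0xc661 = 0x8c73
+ 0x8d46 = 0x19ba
One's complement: ~0x19ba
Checksum = 0xe645


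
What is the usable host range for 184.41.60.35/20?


Network: 184.41.48.0
Broadcast: 184.41.63.255
First usable = network + 1
Last usable = broadcast - 1
Range: 184.41.48.1 to 184.41.63.254


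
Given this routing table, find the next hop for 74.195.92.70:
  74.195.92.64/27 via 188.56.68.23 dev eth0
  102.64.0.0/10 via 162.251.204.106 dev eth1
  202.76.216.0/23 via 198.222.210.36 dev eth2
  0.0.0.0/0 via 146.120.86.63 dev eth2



Longest prefix match for 74.195.92.70:
  /27 74.195.92.64: MATCH
  /10 102.64.0.0: no
  /23 202.76.216.0: no
  /0 0.0.0.0: MATCH
Selected: next-hop 188.56.68.23 via eth0 (matched /27)


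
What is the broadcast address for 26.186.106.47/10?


Network: 26.128.0.0/10
Host bits = 22
Set all host bits to 1:
Broadcast: 26.191.255.255


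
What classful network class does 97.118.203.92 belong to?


First octet: 97
Binary: 01100001
0xxxxxxx -> Class A (1-126)
Class A, default mask 255.0.0.0 (/8)


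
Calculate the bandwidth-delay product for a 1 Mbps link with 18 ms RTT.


BDP = bandwidth * RTT
= 1 Mbps * 18 ms
= 1 * 1e6 * 18 / 1000 bits
= 18000 bits
= 2250 bytes
= 2.1973 KB
BDP = 18000 bits (2250 bytes)


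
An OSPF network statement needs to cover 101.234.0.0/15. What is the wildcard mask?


Subnet mask: 255.254.0.0
Wildcard = 255.255.255.255 - subnet mask
255 - 255 = 0
255 - 254 = 1
255 - 0 = 255
255 - 0 = 255
Wildcard: 0.1.255.255


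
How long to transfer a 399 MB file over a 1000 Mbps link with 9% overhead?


Effective throughput = 1000 * (1 - 9/100) = 910 Mbps
File size in Mb = 399 * 8 = 3192 Mb
Time = 3192 / 910
Time = 3.5077 seconds


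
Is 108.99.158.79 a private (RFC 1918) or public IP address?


RFC 1918 private ranges:
  10.0.0.0/8 (10.0.0.0 - 10.255.255.255)
  172.16.0.0/12 (172.16.0.0 - 172.31.255.255)
  192.168.0.0/16 (192.168.0.0 - 192.168.255.255)
Public (not in any RFC 1918 range)


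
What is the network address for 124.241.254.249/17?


IP:   01111100.11110001.11111110.11111001
Mask: 11111111.11111111.10000000.00000000
AND operation:
Net:  01111100.11110001.10000000.00000000
Network: 124.241.128.0/17


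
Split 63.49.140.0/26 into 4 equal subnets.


New prefix = 26 + 2 = 28
Each subnet has 16 addresses
  63.49.140.0/28
  63.49.140.16/28
  63.49.140.32/28
  63.49.140.48/28
Subnets: 63.49.140.0/28, 63.49.140.16/28, 63.49.140.32/28, 63.49.140.48/28


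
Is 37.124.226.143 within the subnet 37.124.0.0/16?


Subnet network: 37.124.0.0
Test IP AND mask: 37.124.0.0
Yes, 37.124.226.143 is in 37.124.0.0/16


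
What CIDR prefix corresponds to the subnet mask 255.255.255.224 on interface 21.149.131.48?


Binary: 11111111.11111111.11111111.11100000
Count leading 1s
Prefix: /27


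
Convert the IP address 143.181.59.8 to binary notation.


143 = 10001111
181 = 10110101
59 = 00111011
8 = 00001000
Binary: 10001111.10110101.00111011.00001000


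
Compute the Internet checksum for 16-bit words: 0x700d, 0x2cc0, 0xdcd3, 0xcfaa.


Sum all words (with carry folding):
+ 0x700d = 0x700d
+ 0x2cc0 = 0x9ccd
+ 0xdcd3 = 0x79a1
+ 0xcfaa = 0x494c
One's complement: ~0x494c
Checksum = 0xb6b3


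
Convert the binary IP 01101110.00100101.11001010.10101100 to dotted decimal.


01101110 = 110
00100101 = 37
11001010 = 202
10101100 = 172
IP: 110.37.202.172


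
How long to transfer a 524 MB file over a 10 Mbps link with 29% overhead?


Effective throughput = 10 * (1 - 29/100) = 7.1 Mbps
File size in Mb = 524 * 8 = 4192 Mb
Time = 4192 / 7.1
Time = 590.4225 seconds


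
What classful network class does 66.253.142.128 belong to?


First octet: 66
Binary: 01000010
0xxxxxxx -> Class A (1-126)
Class A, default mask 255.0.0.0 (/8)


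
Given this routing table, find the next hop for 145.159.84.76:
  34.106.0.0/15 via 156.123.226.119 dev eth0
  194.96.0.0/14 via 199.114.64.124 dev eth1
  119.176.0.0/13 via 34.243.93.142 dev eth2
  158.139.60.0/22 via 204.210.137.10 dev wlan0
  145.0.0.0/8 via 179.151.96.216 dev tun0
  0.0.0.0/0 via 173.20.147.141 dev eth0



Longest prefix match for 145.159.84.76:
  /15 34.106.0.0: no
  /14 194.96.0.0: no
  /13 119.176.0.0: no
  /22 158.139.60.0: no
  /8 145.0.0.0: MATCH
  /0 0.0.0.0: MATCH
Selected: next-hop 179.151.96.216 via tun0 (matched /8)


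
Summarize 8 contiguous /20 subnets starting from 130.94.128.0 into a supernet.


Original prefix: /20
Number of subnets: 8 = 2^3
New prefix = 20 - 3 = 17
Supernet: 130.94.128.0/17


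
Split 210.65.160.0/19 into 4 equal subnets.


New prefix = 19 + 2 = 21
Each subnet has 2048 addresses
  210.65.160.0/21
  210.65.168.0/21
  210.65.176.0/21
  210.65.184.0/21
Subnets: 210.65.160.0/21, 210.65.168.0/21, 210.65.176.0/21, 210.65.184.0/21


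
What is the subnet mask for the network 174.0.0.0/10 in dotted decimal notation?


/10 means 10 network bits, 22 host bits
Binary: 11111111110000000000000000000000
Mask: 255.192.0.0


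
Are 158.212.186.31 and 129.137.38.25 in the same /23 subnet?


Mask: 255.255.254.0
158.212.186.31 AND mask = 158.212.186.0
129.137.38.25 AND mask = 129.137.38.0
No, different subnets (158.212.186.0 vs 129.137.38.0)


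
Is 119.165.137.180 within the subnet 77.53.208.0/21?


Subnet network: 77.53.208.0
Test IP AND mask: 119.165.136.0
No, 119.165.137.180 is not in 77.53.208.0/21


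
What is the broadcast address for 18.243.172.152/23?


Network: 18.243.172.0/23
Host bits = 9
Set all host bits to 1:
Broadcast: 18.243.173.255


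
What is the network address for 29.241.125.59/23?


IP:   00011101.11110001.01111101.00111011
Mask: 11111111.11111111.11111110.00000000
AND operation:
Net:  00011101.11110001.01111100.00000000
Network: 29.241.124.0/23


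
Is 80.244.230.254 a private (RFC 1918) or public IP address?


RFC 1918 private ranges:
  10.0.0.0/8 (10.0.0.0 - 10.255.255.255)
  172.16.0.0/12 (172.16.0.0 - 172.31.255.255)
  192.168.0.0/16 (192.168.0.0 - 192.168.255.255)
Public (not in any RFC 1918 range)


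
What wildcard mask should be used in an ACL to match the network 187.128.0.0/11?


Subnet mask: 255.224.0.0
Wildcard = 255.255.255.255 - subnet mask
255 - 255 = 0
255 - 224 = 31
255 - 0 = 255
255 - 0 = 255
Wildcard: 0.31.255.255


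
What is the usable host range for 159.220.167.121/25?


Network: 159.220.167.0
Broadcast: 159.220.167.127
First usable = network + 1
Last usable = broadcast - 1
Range: 159.220.167.1 to 159.220.167.126


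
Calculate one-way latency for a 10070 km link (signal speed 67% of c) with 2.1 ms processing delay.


Speed = 0.67 * 3e5 km/s = 201000 km/s
Propagation delay = 10070 / 201000 = 0.0501 s = 50.0995 ms
Processing delay = 2.1 ms
Total one-way latency = 52.1995 ms


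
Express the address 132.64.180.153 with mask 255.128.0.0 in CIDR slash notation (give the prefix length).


Binary: 11111111.10000000.00000000.00000000
Count leading 1s
Prefix: /9


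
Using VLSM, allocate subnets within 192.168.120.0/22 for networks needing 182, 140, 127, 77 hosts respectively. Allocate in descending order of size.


182 hosts -> /24 (254 usable): 192.168.120.0/24
140 hosts -> /24 (254 usable): 192.168.121.0/24
127 hosts -> /24 (254 usable): 192.168.122.0/24
77 hosts -> /25 (126 usable): 192.168.123.0/25
Allocation: 192.168.120.0/24 (182 hosts, 254 usable); 192.168.121.0/24 (140 hosts, 254 usable); 192.168.122.0/24 (127 hosts, 254 usable); 192.168.123.0/25 (77 hosts, 126 usable)


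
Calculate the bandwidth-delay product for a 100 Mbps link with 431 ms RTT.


BDP = bandwidth * RTT
= 100 Mbps * 431 ms
= 100 * 1e6 * 431 / 1000 bits
= 43100000 bits
= 5387500 bytes
= 5261.2305 KB
BDP = 43100000 bits (5387500 bytes)


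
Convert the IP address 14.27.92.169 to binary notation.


14 = 00001110
27 = 00011011
92 = 01011100
169 = 10101001
Binary: 00001110.00011011.01011100.10101001


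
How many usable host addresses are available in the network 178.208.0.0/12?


Host bits = 32 - 12 = 20
Total addresses = 2^20 = 1048576
Usable = total - 2 (network and broadcast)
Usable hosts: 1048574


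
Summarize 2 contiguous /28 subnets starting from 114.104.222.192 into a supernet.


Original prefix: /28
Number of subnets: 2 = 2^1
New prefix = 28 - 1 = 27
Supernet: 114.104.222.192/27


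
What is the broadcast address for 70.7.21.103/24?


Network: 70.7.21.0/24
Host bits = 8
Set all host bits to 1:
Broadcast: 70.7.21.255


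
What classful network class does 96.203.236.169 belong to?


First octet: 96
Binary: 01100000
0xxxxxxx -> Class A (1-126)
Class A, default mask 255.0.0.0 (/8)


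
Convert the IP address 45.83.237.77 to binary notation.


45 = 00101101
83 = 01010011
237 = 11101101
77 = 01001101
Binary: 00101101.01010011.11101101.01001101


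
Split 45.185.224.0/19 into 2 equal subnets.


New prefix = 19 + 1 = 20
Each subnet has 4096 addresses
  45.185.224.0/20
  45.185.240.0/20
Subnets: 45.185.224.0/20, 45.185.240.0/20


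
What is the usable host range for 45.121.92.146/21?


Network: 45.121.88.0
Broadcast: 45.121.95.255
First usable = network + 1
Last usable = broadcast - 1
Range: 45.121.88.1 to 45.121.95.254


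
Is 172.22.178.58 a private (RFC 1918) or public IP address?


RFC 1918 private ranges:
  10.0.0.0/8 (10.0.0.0 - 10.255.255.255)
  172.16.0.0/12 (172.16.0.0 - 172.31.255.255)
  192.168.0.0/16 (192.168.0.0 - 192.168.255.255)
Private (in 172.16.0.0/12)


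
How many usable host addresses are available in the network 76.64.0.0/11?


Host bits = 32 - 11 = 21
Total addresses = 2^21 = 2097152
Usable = total - 2 (network and broadcast)
Usable hosts: 2097150


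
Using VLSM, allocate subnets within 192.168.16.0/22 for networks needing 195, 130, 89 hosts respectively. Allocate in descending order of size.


195 hosts -> /24 (254 usable): 192.168.16.0/24
130 hosts -> /24 (254 usable): 192.168.17.0/24
89 hosts -> /25 (126 usable): 192.168.18.0/25
Allocation: 192.168.16.0/24 (195 hosts, 254 usable); 192.168.17.0/24 (130 hosts, 254 usable); 192.168.18.0/25 (89 hosts, 126 usable)


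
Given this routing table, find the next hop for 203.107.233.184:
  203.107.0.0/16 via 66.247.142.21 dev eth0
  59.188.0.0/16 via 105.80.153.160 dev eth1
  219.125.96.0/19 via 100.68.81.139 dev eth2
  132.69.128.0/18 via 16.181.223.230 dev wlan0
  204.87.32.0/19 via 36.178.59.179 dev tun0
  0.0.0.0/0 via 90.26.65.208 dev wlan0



Longest prefix match for 203.107.233.184:
  /16 203.107.0.0: MATCH
  /16 59.188.0.0: no
  /19 219.125.96.0: no
  /18 132.69.128.0: no
  /19 204.87.32.0: no
  /0 0.0.0.0: MATCH
Selected: next-hop 66.247.142.21 via eth0 (matched /16)


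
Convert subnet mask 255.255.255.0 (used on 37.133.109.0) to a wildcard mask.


Subnet mask: 255.255.255.0
Wildcard = 255.255.255.255 - subnet mask
255 - 255 = 0
255 - 255 = 0
255 - 255 = 0
255 - 0 = 255
Wildcard: 0.0.0.255


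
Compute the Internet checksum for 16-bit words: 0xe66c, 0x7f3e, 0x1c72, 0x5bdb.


Sum all words (with carry folding):
+ 0xe66c = 0xe66c
+ 0x7f3e = 0x65ab
+ 0x1c72 = 0x821d
+ 0x5bdb = 0xddf8
One's complement: ~0xddf8
Checksum = 0x2207


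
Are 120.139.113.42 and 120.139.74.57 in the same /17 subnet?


Mask: 255.255.128.0
120.139.113.42 AND mask = 120.139.0.0
120.139.74.57 AND mask = 120.139.0.0
Yes, same subnet (120.139.0.0)


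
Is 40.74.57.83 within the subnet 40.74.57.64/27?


Subnet network: 40.74.57.64
Test IP AND mask: 40.74.57.64
Yes, 40.74.57.83 is in 40.74.57.64/27


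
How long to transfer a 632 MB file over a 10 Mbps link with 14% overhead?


Effective throughput = 10 * (1 - 14/100) = 8.6 Mbps
File size in Mb = 632 * 8 = 5056 Mb
Time = 5056 / 8.6
Time = 587.907 seconds


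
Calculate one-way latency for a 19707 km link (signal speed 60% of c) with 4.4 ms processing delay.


Speed = 0.6 * 3e5 km/s = 180000 km/s
Propagation delay = 19707 / 180000 = 0.1095 s = 109.4833 ms
Processing delay = 4.4 ms
Total one-way latency = 113.8833 ms


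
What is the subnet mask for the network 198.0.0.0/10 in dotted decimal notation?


/10 means 10 network bits, 22 host bits
Binary: 11111111110000000000000000000000
Mask: 255.192.0.0


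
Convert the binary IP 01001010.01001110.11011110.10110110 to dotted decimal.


01001010 = 74
01001110 = 78
11011110 = 222
10110110 = 182
IP: 74.78.222.182


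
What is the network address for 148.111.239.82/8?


IP:   10010100.01101111.11101111.01010010
Mask: 11111111.00000000.00000000.00000000
AND operation:
Net:  10010100.00000000.00000000.00000000
Network: 148.0.0.0/8


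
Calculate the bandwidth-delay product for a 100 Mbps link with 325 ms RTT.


BDP = bandwidth * RTT
= 100 Mbps * 325 ms
= 100 * 1e6 * 325 / 1000 bits
= 32500000 bits
= 4062500 bytes
= 3967.2852 KB
BDP = 32500000 bits (4062500 bytes)


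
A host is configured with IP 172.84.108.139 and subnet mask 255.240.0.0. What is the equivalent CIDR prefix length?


Binary: 11111111.11110000.00000000.00000000
Count leading 1s
Prefix: /12


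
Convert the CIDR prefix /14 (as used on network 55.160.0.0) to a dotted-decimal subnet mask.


/14 means 14 network bits, 18 host bits
Binary: 11111111111111000000000000000000
Mask: 255.252.0.0


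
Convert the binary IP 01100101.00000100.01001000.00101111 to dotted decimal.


01100101 = 101
00000100 = 4
01001000 = 72
00101111 = 47
IP: 101.4.72.47


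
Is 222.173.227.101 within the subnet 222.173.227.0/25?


Subnet network: 222.173.227.0
Test IP AND mask: 222.173.227.0
Yes, 222.173.227.101 is in 222.173.227.0/25


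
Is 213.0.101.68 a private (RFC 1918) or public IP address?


RFC 1918 private ranges:
  10.0.0.0/8 (10.0.0.0 - 10.255.255.255)
  172.16.0.0/12 (172.16.0.0 - 172.31.255.255)
  192.168.0.0/16 (192.168.0.0 - 192.168.255.255)
Public (not in any RFC 1918 range)


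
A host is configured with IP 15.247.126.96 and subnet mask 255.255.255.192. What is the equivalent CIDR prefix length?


Binary: 11111111.11111111.11111111.11000000
Count leading 1s
Prefix: /26


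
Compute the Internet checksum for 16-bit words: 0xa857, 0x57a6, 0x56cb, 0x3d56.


Sum all words (with carry folding):
+ 0xa857 = 0xa857
+ 0x57a6 = 0xfffd
+ 0x56cb = 0x56c9
+ 0x3d56 = 0x941f
One's complement: ~0x941f
Checksum = 0x6be0


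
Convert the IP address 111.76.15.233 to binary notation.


111 = 01101111
76 = 01001100
15 = 00001111
233 = 11101001
Binary: 01101111.01001100.00001111.11101001


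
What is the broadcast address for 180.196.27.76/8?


Network: 180.0.0.0/8
Host bits = 24
Set all host bits to 1:
Broadcast: 180.255.255.255


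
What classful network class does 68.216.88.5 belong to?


First octet: 68
Binary: 01000100
0xxxxxxx -> Class A (1-126)
Class A, default mask 255.0.0.0 (/8)


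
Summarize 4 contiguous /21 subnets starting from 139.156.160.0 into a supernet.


Original prefix: /21
Number of subnets: 4 = 2^2
New prefix = 21 - 2 = 19
Supernet: 139.156.160.0/19


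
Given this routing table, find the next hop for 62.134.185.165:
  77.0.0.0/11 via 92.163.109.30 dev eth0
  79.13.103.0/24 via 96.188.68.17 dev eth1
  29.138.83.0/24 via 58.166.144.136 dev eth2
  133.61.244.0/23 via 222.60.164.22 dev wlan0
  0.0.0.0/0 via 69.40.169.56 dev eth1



Longest prefix match for 62.134.185.165:
  /11 77.0.0.0: no
  /24 79.13.103.0: no
  /24 29.138.83.0: no
  /23 133.61.244.0: no
  /0 0.0.0.0: MATCH
Selected: next-hop 69.40.169.56 via eth1 (matched /0)


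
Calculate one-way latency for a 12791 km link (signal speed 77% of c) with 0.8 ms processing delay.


Speed = 0.77 * 3e5 km/s = 231000 km/s
Propagation delay = 12791 / 231000 = 0.0554 s = 55.3723 ms
Processing delay = 0.8 ms
Total one-way latency = 56.1723 ms


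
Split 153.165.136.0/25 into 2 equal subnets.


New prefix = 25 + 1 = 26
Each subnet has 64 addresses
  153.165.136.0/26
  153.165.136.64/26
Subnets: 153.165.136.0/26, 153.165.136.64/26


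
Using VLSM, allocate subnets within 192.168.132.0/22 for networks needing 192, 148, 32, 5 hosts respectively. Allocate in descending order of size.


192 hosts -> /24 (254 usable): 192.168.132.0/24
148 hosts -> /24 (254 usable): 192.168.133.0/24
32 hosts -> /26 (62 usable): 192.168.134.0/26
5 hosts -> /29 (6 usable): 192.168.134.64/29
Allocation: 192.168.132.0/24 (192 hosts, 254 usable); 192.168.133.0/24 (148 hosts, 254 usable); 192.168.134.0/26 (32 hosts, 62 usable); 192.168.134.64/29 (5 hosts, 6 usable)


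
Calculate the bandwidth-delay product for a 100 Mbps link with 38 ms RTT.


BDP = bandwidth * RTT
= 100 Mbps * 38 ms
= 100 * 1e6 * 38 / 1000 bits
= 3800000 bits
= 475000 bytes
= 463.8672 KB
BDP = 3800000 bits (475000 bytes)


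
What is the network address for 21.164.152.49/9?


IP:   00010101.10100100.10011000.00110001
Mask: 11111111.10000000.00000000.00000000
AND operation:
Net:  00010101.10000000.00000000.00000000
Network: 21.128.0.0/9


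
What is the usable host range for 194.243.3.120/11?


Network: 194.224.0.0
Broadcast: 194.255.255.255
First usable = network + 1
Last usable = broadcast - 1
Range: 194.224.0.1 to 194.255.255.254


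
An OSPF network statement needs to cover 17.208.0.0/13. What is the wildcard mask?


Subnet mask: 255.248.0.0
Wildcard = 255.255.255.255 - subnet mask
255 - 255 = 0
255 - 248 = 7
255 - 0 = 255
255 - 0 = 255
Wildcard: 0.7.255.255


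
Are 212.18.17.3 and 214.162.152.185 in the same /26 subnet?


Mask: 255.255.255.192
212.18.17.3 AND mask = 212.18.17.0
214.162.152.185 AND mask = 214.162.152.128
No, different subnets (212.18.17.0 vs 214.162.152.128)


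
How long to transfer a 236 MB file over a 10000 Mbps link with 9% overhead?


Effective throughput = 10000 * (1 - 9/100) = 9100 Mbps
File size in Mb = 236 * 8 = 1888 Mb
Time = 1888 / 9100
Time = 0.2075 seconds


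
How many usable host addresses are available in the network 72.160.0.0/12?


Host bits = 32 - 12 = 20
Total addresses = 2^20 = 1048576
Usable = total - 2 (network and broadcast)
Usable hosts: 1048574


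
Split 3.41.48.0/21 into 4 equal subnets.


New prefix = 21 + 2 = 23
Each subnet has 512 addresses
  3.41.48.0/23
  3.41.50.0/23
  3.41.52.0/23
  3.41.54.0/23
Subnets: 3.41.48.0/23, 3.41.50.0/23, 3.41.52.0/23, 3.41.54.0/23


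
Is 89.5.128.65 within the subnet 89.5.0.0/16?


Subnet network: 89.5.0.0
Test IP AND mask: 89.5.0.0
Yes, 89.5.128.65 is in 89.5.0.0/16


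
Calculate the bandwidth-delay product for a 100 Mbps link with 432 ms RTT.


BDP = bandwidth * RTT
= 100 Mbps * 432 ms
= 100 * 1e6 * 432 / 1000 bits
= 43200000 bits
= 5400000 bytes
= 5273.4375 KB
BDP = 43200000 bits (5400000 bytes)


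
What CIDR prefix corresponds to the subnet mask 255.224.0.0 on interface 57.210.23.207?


Binary: 11111111.11100000.00000000.00000000
Count leading 1s
Prefix: /11


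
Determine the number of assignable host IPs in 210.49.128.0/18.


Host bits = 32 - 18 = 14
Total addresses = 2^14 = 16384
Usable = total - 2 (network and broadcast)
Usable hosts: 16382


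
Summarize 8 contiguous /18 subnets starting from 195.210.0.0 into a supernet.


Original prefix: /18
Number of subnets: 8 = 2^3
New prefix = 18 - 3 = 15
Supernet: 195.210.0.0/15


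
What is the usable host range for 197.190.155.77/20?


Network: 197.190.144.0
Broadcast: 197.190.159.255
First usable = network + 1
Last usable = broadcast - 1
Range: 197.190.144.1 to 197.190.159.254


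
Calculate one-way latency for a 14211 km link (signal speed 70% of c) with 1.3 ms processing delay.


Speed = 0.7 * 3e5 km/s = 210000 km/s
Propagation delay = 14211 / 210000 = 0.0677 s = 67.6714 ms
Processing delay = 1.3 ms
Total one-way latency = 68.9714 ms


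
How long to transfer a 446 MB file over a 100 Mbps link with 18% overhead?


Effective throughput = 100 * (1 - 18/100) = 82 Mbps
File size in Mb = 446 * 8 = 3568 Mb
Time = 3568 / 82
Time = 43.5122 seconds


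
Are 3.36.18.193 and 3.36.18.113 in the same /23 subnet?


Mask: 255.255.254.0
3.36.18.193 AND mask = 3.36.18.0
3.36.18.113 AND mask = 3.36.18.0
Yes, same subnet (3.36.18.0)


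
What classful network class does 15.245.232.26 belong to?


First octet: 15
Binary: 00001111
0xxxxxxx -> Class A (1-126)
Class A, default mask 255.0.0.0 (/8)


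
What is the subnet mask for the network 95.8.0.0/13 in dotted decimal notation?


/13 means 13 network bits, 19 host bits
Binary: 11111111111110000000000000000000
Mask: 255.248.0.0


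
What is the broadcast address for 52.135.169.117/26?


Network: 52.135.169.64/26
Host bits = 6
Set all host bits to 1:
Broadcast: 52.135.169.127


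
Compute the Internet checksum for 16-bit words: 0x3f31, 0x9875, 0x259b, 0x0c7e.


Sum all words (with carry folding):
+ 0x3f31 = 0x3f31
+ 0x9875 = 0xd7a6
+ 0x259b = 0xfd41
+ 0x0c7e = 0x09c0
One's complement: ~0x09c0
Checksum = 0xf63f


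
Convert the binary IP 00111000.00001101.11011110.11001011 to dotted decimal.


00111000 = 56
00001101 = 13
11011110 = 222
11001011 = 203
IP: 56.13.222.203


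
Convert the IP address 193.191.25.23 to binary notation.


193 = 11000001
191 = 10111111
25 = 00011001
23 = 00010111
Binary: 11000001.10111111.00011001.00010111


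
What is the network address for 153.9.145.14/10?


IP:   10011001.00001001.10010001.00001110
Mask: 11111111.11000000.00000000.00000000
AND operation:
Net:  10011001.00000000.00000000.00000000
Network: 153.0.0.0/10


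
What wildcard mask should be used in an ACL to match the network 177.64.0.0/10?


Subnet mask: 255.192.0.0
Wildcard = 255.255.255.255 - subnet mask
255 - 255 = 0
255 - 192 = 63
255 - 0 = 255
255 - 0 = 255
Wildcard: 0.63.255.255


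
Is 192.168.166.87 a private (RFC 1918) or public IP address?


RFC 1918 private ranges:
  10.0.0.0/8 (10.0.0.0 - 10.255.255.255)
  172.16.0.0/12 (172.16.0.0 - 172.31.255.255)
  192.168.0.0/16 (192.168.0.0 - 192.168.255.255)
Private (in 192.168.0.0/16)


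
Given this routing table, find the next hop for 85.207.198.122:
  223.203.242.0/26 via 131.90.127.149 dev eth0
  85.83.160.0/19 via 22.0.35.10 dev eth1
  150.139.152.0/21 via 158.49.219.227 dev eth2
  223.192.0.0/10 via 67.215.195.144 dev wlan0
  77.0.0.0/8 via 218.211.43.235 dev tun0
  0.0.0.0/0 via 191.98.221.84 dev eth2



Longest prefix match for 85.207.198.122:
  /26 223.203.242.0: no
  /19 85.83.160.0: no
  /21 150.139.152.0: no
  /10 223.192.0.0: no
  /8 77.0.0.0: no
  /0 0.0.0.0: MATCH
Selected: next-hop 191.98.221.84 via eth2 (matched /0)


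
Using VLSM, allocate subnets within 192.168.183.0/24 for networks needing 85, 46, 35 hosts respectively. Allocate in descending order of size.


85 hosts -> /25 (126 usable): 192.168.183.0/25
46 hosts -> /26 (62 usable): 192.168.183.128/26
35 hosts -> /26 (62 usable): 192.168.183.192/26
Allocation: 192.168.183.0/25 (85 hosts, 126 usable); 192.168.183.128/26 (46 hosts, 62 usable); 192.168.183.192/26 (35 hosts, 62 usable)


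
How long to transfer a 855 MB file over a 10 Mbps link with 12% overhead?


Effective throughput = 10 * (1 - 12/100) = 8.8 Mbps
File size in Mb = 855 * 8 = 6840 Mb
Time = 6840 / 8.8
Time = 777.2727 seconds


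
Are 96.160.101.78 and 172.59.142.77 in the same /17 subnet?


Mask: 255.255.128.0
96.160.101.78 AND mask = 96.160.0.0
172.59.142.77 AND mask = 172.59.128.0
No, different subnets (96.160.0.0 vs 172.59.128.0)


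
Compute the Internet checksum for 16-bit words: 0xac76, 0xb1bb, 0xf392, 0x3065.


Sum all words (with carry folding):
+ 0xac76 = 0xac76
+ 0xb1bb = 0x5e32
+ 0xf392 = 0x51c5
+ 0x3065 = 0x822a
One's complement: ~0x822a
Checksum = 0x7dd5


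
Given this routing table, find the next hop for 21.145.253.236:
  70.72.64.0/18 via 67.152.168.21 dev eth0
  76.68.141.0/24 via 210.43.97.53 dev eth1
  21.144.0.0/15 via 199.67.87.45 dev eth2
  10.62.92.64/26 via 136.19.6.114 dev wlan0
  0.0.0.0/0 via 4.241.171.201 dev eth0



Longest prefix match for 21.145.253.236:
  /18 70.72.64.0: no
  /24 76.68.141.0: no
  /15 21.144.0.0: MATCH
  /26 10.62.92.64: no
  /0 0.0.0.0: MATCH
Selected: next-hop 199.67.87.45 via eth2 (matched /15)


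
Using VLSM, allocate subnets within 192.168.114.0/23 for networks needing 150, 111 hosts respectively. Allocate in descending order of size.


150 hosts -> /24 (254 usable): 192.168.114.0/24
111 hosts -> /25 (126 usable): 192.168.115.0/25
Allocation: 192.168.114.0/24 (150 hosts, 254 usable); 192.168.115.0/25 (111 hosts, 126 usable)


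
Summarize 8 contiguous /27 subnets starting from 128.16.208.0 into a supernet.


Original prefix: /27
Number of subnets: 8 = 2^3
New prefix = 27 - 3 = 24
Supernet: 128.16.208.0/24


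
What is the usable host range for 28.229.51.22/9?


Network: 28.128.0.0
Broadcast: 28.255.255.255
First usable = network + 1
Last usable = broadcast - 1
Range: 28.128.0.1 to 28.255.255.254


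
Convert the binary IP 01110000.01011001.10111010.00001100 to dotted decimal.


01110000 = 112
01011001 = 89
10111010 = 186
00001100 = 12
IP: 112.89.186.12


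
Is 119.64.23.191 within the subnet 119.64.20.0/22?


Subnet network: 119.64.20.0
Test IP AND mask: 119.64.20.0
Yes, 119.64.23.191 is in 119.64.20.0/22


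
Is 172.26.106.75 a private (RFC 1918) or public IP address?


RFC 1918 private ranges:
  10.0.0.0/8 (10.0.0.0 - 10.255.255.255)
  172.16.0.0/12 (172.16.0.0 - 172.31.255.255)
  192.168.0.0/16 (192.168.0.0 - 192.168.255.255)
Private (in 172.16.0.0/12)


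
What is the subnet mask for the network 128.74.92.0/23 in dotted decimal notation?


/23 means 23 network bits, 9 host bits
Binary: 11111111111111111111111000000000
Mask: 255.255.254.0


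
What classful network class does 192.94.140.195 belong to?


First octet: 192
Binary: 11000000
110xxxxx -> Class C (192-223)
Class C, default mask 255.255.255.0 (/24)


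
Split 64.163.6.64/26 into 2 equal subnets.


New prefix = 26 + 1 = 27
Each subnet has 32 addresses
  64.163.6.64/27
  64.163.6.96/27
Subnets: 64.163.6.64/27, 64.163.6.96/27


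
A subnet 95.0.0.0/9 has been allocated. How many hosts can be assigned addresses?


Host bits = 32 - 9 = 23
Total addresses = 2^23 = 8388608
Usable = total - 2 (network and broadcast)
Usable hosts: 8388606


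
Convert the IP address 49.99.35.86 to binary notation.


49 = 00110001
99 = 01100011
35 = 00100011
86 = 01010110
Binary: 00110001.01100011.00100011.01010110


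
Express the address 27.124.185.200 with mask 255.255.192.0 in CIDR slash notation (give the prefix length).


Binary: 11111111.11111111.11000000.00000000
Count leading 1s
Prefix: /18


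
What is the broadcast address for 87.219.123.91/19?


Network: 87.219.96.0/19
Host bits = 13
Set all host bits to 1:
Broadcast: 87.219.127.255


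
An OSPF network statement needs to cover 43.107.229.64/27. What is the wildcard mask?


Subnet mask: 255.255.255.224
Wildcard = 255.255.255.255 - subnet mask
255 - 255 = 0
255 - 255 = 0
255 - 255 = 0
255 - 224 = 31
Wildcard: 0.0.0.31


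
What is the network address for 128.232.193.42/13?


IP:   10000000.11101000.11000001.00101010
Mask: 11111111.11111000.00000000.00000000
AND operation:
Net:  10000000.11101000.00000000.00000000
Network: 128.232.0.0/13


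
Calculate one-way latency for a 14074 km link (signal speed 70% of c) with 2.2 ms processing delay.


Speed = 0.7 * 3e5 km/s = 210000 km/s
Propagation delay = 14074 / 210000 = 0.067 s = 67.019 ms
Processing delay = 2.2 ms
Total one-way latency = 69.219 ms


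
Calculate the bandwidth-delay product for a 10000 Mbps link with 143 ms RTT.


BDP = bandwidth * RTT
= 10000 Mbps * 143 ms
= 10000 * 1e6 * 143 / 1000 bits
= 1430000000 bits
= 178750000 bytes
= 174560.5469 KB
BDP = 1430000000 bits (178750000 bytes)


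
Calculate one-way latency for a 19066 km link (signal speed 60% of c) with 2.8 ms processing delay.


Speed = 0.6 * 3e5 km/s = 180000 km/s
Propagation delay = 19066 / 180000 = 0.1059 s = 105.9222 ms
Processing delay = 2.8 ms
Total one-way latency = 108.7222 ms


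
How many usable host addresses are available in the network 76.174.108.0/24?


Host bits = 32 - 24 = 8
Total addresses = 2^8 = 256
Usable = total - 2 (network and broadcast)
Usable hosts: 254


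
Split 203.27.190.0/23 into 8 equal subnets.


New prefix = 23 + 3 = 26
Each subnet has 64 addresses
  203.27.190.0/26
  203.27.190.64/26
  203.27.190.128/26
  203.27.190.192/26
  203.27.191.0/26
  203.27.191.64/26
  203.27.191.128/26
  203.27.191.192/26
Subnets: 203.27.190.0/26, 203.27.190.64/26, 203.27.190.128/26, 203.27.190.192/26, 203.27.191.0/26, 203.27.191.64/26, 203.27.191.128/26, 203.27.191.192/26


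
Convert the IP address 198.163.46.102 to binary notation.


198 = 11000110
163 = 10100011
46 = 00101110
102 = 01100110
Binary: 11000110.10100011.00101110.01100110


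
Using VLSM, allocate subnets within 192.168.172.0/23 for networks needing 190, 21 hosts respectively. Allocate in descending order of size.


190 hosts -> /24 (254 usable): 192.168.172.0/24
21 hosts -> /27 (30 usable): 192.168.173.0/27
Allocation: 192.168.172.0/24 (190 hosts, 254 usable); 192.168.173.0/27 (21 hosts, 30 usable)
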